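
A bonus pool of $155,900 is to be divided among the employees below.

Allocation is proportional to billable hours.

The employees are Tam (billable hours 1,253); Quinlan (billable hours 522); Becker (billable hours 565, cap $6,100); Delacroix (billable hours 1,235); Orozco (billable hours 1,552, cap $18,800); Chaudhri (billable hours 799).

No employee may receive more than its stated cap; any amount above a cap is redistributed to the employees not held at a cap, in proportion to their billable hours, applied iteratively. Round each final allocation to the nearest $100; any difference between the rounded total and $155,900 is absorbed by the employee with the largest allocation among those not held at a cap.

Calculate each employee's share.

Tam: $43,000 · Quinlan: $18,000 · Becker: $6,100 · Delacroix: $42,500 · Orozco: $18,800 · Chaudhri: $27,500

Sum of billable hours: 5,926.
Proportional shares (ignoring caps): Tam 32,963.67; Quinlan 13,732.67; Becker 14,863.90; Delacroix 32,490.13; Orozco 40,829.70; Chaudhri 21,019.93.
Held at cap: Becker ($6,100), Orozco ($18,800); balance $131,000 reallocated over remaining billable hours 3,809.
Remaining shares: Tam 43,093.46 → $43,100; Quinlan 17,952.74 → $18,000; Delacroix 42,474.40 → $42,500; Chaudhri 27,479.39 → $27,500.
Rounding difference −$100 applied to Tam → $43,000.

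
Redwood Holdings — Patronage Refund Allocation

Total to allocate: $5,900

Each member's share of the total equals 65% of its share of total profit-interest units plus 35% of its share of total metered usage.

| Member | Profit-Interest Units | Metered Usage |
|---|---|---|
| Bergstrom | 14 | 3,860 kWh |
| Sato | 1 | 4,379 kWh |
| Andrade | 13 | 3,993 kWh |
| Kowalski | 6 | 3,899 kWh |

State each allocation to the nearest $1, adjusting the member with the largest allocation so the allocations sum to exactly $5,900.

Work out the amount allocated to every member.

Bergstrom: $2,074 · Sato: $673 · Andrade: $1,977 · Kowalski: $1,176

Totals — profit-interest units 34, metered usage 16,131.
Composite weights (65% profit-interest units + 35% metered usage): Bergstrom 0.3514; Sato 0.1141; Andrade 0.3352; Kowalski 0.1993.
Unrounded shares: Bergstrom 2,073.25; Sato 673.37; Andrade 1,977.48; Kowalski 1,175.89.
At nearest $1: Bergstrom $2,073; Sato $673; Andrade $1,977; Kowalski $1,176. Sum = $5,899.
Difference $5,900 − $5,899 = +$1 applied to largest allocation (Bergstrom): Bergstrom becomes $2,074.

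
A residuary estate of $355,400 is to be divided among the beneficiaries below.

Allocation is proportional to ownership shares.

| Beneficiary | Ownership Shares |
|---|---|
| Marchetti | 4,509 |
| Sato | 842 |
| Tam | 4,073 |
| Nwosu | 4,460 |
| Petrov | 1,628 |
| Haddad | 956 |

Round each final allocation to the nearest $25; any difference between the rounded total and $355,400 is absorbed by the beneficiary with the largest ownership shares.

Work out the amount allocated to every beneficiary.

Combined ownership shares = 16,468.
Unrounded shares: Marchetti 4,509/16,468 × $355,400 = 97,309.85; Sato 842/16,468 × $355,400 = 18,171.41; Tam 4,073/16,468 × $355,400 = 87,900.43; Nwosu 4,460/16,468 × $355,400 = 96,252.37; Petrov 1,628/16,468 × $355,400 = 35,134.27; Haddad 956/16,468 × $355,400 = 20,631.67.
Rounded to nearest $25: Marchetti $97,300; Sato $18,175; Tam $87,900; Nwosu $96,250; Petrov $35,125; Haddad $20,625. Sum = $355,375.
Difference $355,400 − $355,375 = +$25 applied to largest ownership shares (Marchetti): Marchetti becomes $97,325.

Marchetti: $97,325 | Sato: $18,175 | Tam: $87,900 | Nwosu: $96,250 | Petrov: $35,125 | Haddad: $20,625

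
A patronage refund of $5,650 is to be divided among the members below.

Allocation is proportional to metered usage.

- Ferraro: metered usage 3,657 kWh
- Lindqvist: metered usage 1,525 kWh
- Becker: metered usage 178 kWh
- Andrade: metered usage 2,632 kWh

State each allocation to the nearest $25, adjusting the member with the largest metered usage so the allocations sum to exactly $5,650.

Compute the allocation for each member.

Ferraro: $2,600 · Lindqvist: $1,075 · Becker: $125 · Andrade: $1,850

Combined metered usage = 3,657 + 1,525 + 178 + 2,632 = 7,992.
Raw shares: Ferraro 2,585.34; Lindqvist 1,078.11; Becker 125.84; Andrade 1,860.71.
After rounding ($25): Ferraro $2,575; Lindqvist $1,075; Becker $125; Andrade $1,850. Sum = $5,625.
Difference $5,650 − $5,625 = +$25 applied to largest metered usage (Ferraro): Ferraro becomes $2,600.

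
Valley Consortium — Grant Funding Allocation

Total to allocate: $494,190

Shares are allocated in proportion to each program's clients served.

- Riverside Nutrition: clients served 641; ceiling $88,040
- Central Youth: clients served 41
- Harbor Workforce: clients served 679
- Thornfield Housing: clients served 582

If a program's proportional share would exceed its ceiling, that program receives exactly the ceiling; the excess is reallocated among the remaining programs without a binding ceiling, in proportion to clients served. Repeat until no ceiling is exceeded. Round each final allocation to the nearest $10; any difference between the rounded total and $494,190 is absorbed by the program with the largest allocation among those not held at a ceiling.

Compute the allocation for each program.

Total clients served = 1,943.
Proportional shares (ignoring caps): Riverside Nutrition 163,034.37; Central Youth 10,428.10; Harbor Workforce 172,699.44; Thornfield Housing 148,028.09.
Capped: Riverside Nutrition ($88,040); balance $406,150 reallocated over remaining clients served 1,302.
Shares after redistribution: Central Youth 12,789.67 → $12,790; Harbor Workforce 211,809.41 → $211,810; Thornfield Housing 181,550.92 → $181,550.

Riverside Nutrition: $88,040 | Central Youth: $12,790 | Harbor Workforce: $211,810 | Thornfield Housing: $181,550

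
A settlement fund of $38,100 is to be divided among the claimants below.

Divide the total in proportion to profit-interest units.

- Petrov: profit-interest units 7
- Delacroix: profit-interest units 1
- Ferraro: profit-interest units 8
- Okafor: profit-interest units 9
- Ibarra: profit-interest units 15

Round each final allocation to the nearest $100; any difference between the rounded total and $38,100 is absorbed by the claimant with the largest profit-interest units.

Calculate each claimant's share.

Petrov: $6,700 · Delacroix: $1,000 · Ferraro: $7,600 · Okafor: $8,600 · Ibarra: $14,200

Sum of profit-interest units: 40.
Unrounded shares: Petrov 7/40 × $38,100 = 6,667.50; Delacroix 1/40 × $38,100 = 952.50; Ferraro 8/40 × $38,100 = 7,620.00; Okafor 9/40 × $38,100 = 8,572.50; Ibarra 15/40 × $38,100 = 14,287.50.
At nearest $100: Petrov $6,700; Delacroix $1,000; Ferraro $7,600; Okafor $8,600; Ibarra $14,300. Sum = $38,200.
Difference $38,100 − $38,200 = −$100 applied to largest profit-interest units (Ibarra): Ibarra becomes $14,200.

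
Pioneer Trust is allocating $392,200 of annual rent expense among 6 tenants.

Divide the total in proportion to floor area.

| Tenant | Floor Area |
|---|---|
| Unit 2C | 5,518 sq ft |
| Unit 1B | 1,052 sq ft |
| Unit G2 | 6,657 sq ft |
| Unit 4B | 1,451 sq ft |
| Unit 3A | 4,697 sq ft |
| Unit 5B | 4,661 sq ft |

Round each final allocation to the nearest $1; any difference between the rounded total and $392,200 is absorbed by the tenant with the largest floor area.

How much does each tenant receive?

Unit 2C: $90,038 | Unit 1B: $17,166 | Unit G2: $108,624 | Unit 4B: $23,676 | Unit 3A: $76,642 | Unit 5B: $76,054

Sum of floor area: 5,518 + 1,052 + 6,657 + 1,451 + 4,697 + 4,661 = 24,036.
Raw shares: Unit 2C 90,038.26; Unit 1B 17,165.68; Unit G2 108,623.54; Unit 4B 23,676.24; Unit 3A 76,641.85; Unit 5B 76,054.43.
After rounding ($1): Unit 2C $90,038; Unit 1B $17,166; Unit G2 $108,624; Unit 4B $23,676; Unit 3A $76,642; Unit 5B $76,054. Sum = $392,200.
Sum already equals the total — no adjustment.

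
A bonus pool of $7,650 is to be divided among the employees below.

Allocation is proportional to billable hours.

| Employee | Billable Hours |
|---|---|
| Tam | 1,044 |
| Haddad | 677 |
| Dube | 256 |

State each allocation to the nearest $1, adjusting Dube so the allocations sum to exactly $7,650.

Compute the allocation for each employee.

Sum of billable hours: 1,977.
Pro-rata amounts: Tam 1,044/1,977 × $7,650 = 4,039.76; Haddad 677/1,977 × $7,650 = 2,619.65; Dube 256/1,977 × $7,650 = 990.59.
At nearest $1: Tam $4,040; Haddad $2,620; Dube $991. Sum = $7,651.
Difference $7,650 − $7,651 = −$1 applied to Dube: Dube becomes $990.

Tam: $4,040; Haddad: $2,620; Dube: $990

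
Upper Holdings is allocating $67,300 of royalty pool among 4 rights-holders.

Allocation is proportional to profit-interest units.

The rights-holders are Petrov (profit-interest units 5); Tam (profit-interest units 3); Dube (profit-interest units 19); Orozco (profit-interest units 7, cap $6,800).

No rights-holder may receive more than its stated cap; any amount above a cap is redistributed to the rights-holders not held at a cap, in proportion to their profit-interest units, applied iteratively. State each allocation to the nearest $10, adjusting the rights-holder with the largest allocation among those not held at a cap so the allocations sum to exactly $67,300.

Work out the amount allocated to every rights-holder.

Combined profit-interest units = 34.
Unconstrained shares: Petrov 9,897.06; Tam 5,938.24; Dube 37,608.82; Orozco 13,855.88.
Held at cap: Orozco ($6,800); remaining pool $60,500 reallocated over remaining profit-interest units 27.
Remaining shares: Petrov 11,203.70 → $11,200; Tam 6,722.22 → $6,720; Dube 42,574.07 → $42,570.
Rounding difference +$10 applied to Dube → $42,580.

Petrov: $11,200 | Tam: $6,720 | Dube: $42,580 | Orozco: $6,800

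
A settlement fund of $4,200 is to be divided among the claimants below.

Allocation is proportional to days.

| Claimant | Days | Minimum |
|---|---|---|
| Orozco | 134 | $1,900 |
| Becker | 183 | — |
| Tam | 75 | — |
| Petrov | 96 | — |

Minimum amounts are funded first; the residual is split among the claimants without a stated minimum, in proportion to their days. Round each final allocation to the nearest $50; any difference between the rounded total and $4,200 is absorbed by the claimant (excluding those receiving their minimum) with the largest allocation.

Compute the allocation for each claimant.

Guaranteed amounts: Orozco $1,900. Balance $2,300.
Balance split over remaining days 354: Becker 1,188.98 → $1,200; Tam 487.29 → $500; Petrov 623.73 → $600.

Orozco: $1,900 · Becker: $1,200 · Tam: $500 · Petrov: $600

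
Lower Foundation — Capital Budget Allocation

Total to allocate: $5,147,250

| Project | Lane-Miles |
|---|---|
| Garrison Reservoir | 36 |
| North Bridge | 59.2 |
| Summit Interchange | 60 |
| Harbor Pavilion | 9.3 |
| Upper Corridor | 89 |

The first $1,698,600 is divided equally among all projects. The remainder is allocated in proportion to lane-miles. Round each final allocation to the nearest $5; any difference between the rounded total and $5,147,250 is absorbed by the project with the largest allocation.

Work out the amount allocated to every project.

$1,698,600 shared equally gives $339,720 per project.
Remainder $3,448,650 by lane-miles (total 253.5): Garrison Reservoir 489,749.11 → $489,750; North Bridge 805,365.21 → $805,365; Summit Interchange 816,248.52 → $816,250; Harbor Pavilion 126,518.52 → $126,520; Upper Corridor 1,210,768.64 → $1,210,770.
Rounding difference −$5 on remainder applied to Upper Corridor.
Totals: Garrison Reservoir $339,720 + $489,750 = $829,470; North Bridge $339,720 + $805,365 = $1,145,085; Summit Interchange $339,720 + $816,250 = $1,155,970; Harbor Pavilion $339,720 + $126,520 = $466,240; Upper Corridor $339,720 + $1,210,765 = $1,550,485.

Garrison Reservoir: $829,470 | North Bridge: $1,145,085 | Summit Interchange: $1,155,970 | Harbor Pavilion: $466,240 | Upper Corridor: $1,550,485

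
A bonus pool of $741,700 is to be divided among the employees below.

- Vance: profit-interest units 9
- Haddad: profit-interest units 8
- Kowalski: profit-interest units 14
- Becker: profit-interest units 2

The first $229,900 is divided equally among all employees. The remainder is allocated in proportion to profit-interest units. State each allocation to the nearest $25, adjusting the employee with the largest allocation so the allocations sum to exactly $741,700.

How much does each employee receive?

Vance: $197,050 | Haddad: $181,550 | Kowalski: $274,600 | Becker: $88,500

Equal tier: $229,900 ÷ 4 = $57,475 apiece.
Remainder $511,800 by profit-interest units (total 33): Vance 139,581.82 → $139,575; Haddad 124,072.73 → $124,075; Kowalski 217,127.27 → $217,125; Becker 31,018.18 → $31,025.
Totals: Vance $57,475 + $139,575 = $197,050; Haddad $57,475 + $124,075 = $181,550; Kowalski $57,475 + $217,125 = $274,600; Becker $57,475 + $31,025 = $88,500.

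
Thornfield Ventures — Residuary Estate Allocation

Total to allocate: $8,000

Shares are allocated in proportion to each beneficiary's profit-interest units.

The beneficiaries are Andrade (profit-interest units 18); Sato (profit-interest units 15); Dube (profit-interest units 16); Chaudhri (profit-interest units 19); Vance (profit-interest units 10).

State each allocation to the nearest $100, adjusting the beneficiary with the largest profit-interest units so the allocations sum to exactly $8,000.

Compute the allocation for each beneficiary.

Andrade: $1,800; Sato: $1,500; Dube: $1,600; Chaudhri: $2,100; Vance: $1,000

Combined profit-interest units = 78.
Pro-rata amounts: Andrade 18/78 × $8,000 = 1,846.15; Sato 15/78 × $8,000 = 1,538.46; Dube 16/78 × $8,000 = 1,641.03; Chaudhri 19/78 × $8,000 = 1,948.72; Vance 10/78 × $8,000 = 1,025.64.
At nearest $100: Andrade $1,800; Sato $1,500; Dube $1,600; Chaudhri $1,900; Vance $1,000. Sum = $7,800.
Difference $8,000 − $7,800 = +$200 applied to largest profit-interest units (Chaudhri): Chaudhri becomes $2,100.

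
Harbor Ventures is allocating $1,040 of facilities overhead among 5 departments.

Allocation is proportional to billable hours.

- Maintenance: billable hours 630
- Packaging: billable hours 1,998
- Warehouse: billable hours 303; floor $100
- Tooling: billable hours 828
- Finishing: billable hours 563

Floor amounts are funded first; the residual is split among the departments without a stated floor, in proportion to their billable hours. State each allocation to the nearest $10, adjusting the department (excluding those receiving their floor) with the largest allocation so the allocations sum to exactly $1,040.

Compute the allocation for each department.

Minimums first: Warehouse $100. Remaining pool $940.
Remaining pool split over remaining billable hours 4,019: Maintenance 147.35 → $150; Packaging 467.31 → $470; Tooling 193.66 → $190; Finishing 131.68 → $130.

Maintenance: $150 | Packaging: $470 | Warehouse: $100 | Tooling: $190 | Finishing: $130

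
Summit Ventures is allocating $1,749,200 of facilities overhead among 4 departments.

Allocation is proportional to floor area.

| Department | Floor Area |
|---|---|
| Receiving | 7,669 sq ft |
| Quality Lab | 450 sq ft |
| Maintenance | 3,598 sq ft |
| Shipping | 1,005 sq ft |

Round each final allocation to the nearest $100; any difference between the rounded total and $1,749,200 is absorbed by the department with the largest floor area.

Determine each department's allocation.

Receiving: $1,054,400 · Quality Lab: $61,900 · Maintenance: $494,700 · Shipping: $138,200

Total floor area = 7,669 + 450 + 3,598 + 1,005 = 12,722.
Pro-rata amounts: Receiving 1,054,442.29; Quality Lab 61,872.35; Maintenance 494,703.79; Shipping 138,181.58.
Rounded to nearest $100: Receiving $1,054,400; Quality Lab $61,900; Maintenance $494,700; Shipping $138,200. Sum = $1,749,200.
Sum already equals the total — no adjustment.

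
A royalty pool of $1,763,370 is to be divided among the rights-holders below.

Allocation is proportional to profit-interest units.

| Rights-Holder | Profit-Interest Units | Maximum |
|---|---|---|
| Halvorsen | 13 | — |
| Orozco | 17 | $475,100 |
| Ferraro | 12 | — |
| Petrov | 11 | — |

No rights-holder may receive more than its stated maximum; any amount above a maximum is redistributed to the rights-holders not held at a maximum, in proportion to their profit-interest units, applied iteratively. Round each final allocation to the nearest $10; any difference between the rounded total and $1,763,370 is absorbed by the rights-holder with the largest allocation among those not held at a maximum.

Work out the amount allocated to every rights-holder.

Halvorsen: $465,210 · Orozco: $475,100 · Ferraro: $429,420 · Petrov: $393,640

Sum of profit-interest units: 53.
Unconstrained shares: Halvorsen 432,524.72; Orozco 565,609.25; Ferraro 399,253.58; Petrov 365,982.45.
Held at cap: Orozco ($475,100); residual $1,288,270 reallocated over remaining profit-interest units 36.
Remaining shares: Halvorsen 465,208.61 → $465,210; Ferraro 429,423.33 → $429,420; Petrov 393,638.06 → $393,640.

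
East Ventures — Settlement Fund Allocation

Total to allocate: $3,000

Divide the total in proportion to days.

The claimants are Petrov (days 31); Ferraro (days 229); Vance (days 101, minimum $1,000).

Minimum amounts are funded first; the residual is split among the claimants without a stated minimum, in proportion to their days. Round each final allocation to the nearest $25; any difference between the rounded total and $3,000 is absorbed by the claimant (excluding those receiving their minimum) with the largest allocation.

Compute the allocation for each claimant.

Minimums first: Vance $1,000. Balance $2,000.
Balance split over remaining days 260: Petrov 238.46 → $250; Ferraro 1,761.54 → $1,750.

Petrov: $250; Ferraro: $1,750; Vance: $1,000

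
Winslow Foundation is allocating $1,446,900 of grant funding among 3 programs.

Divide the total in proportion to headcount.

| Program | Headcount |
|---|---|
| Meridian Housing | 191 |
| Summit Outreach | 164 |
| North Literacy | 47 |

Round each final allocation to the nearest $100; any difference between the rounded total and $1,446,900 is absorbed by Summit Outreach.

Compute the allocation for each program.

Headcount total: 402.
Unrounded shares: Meridian Housing 191/402 × $1,446,900 = 687,457.46; Summit Outreach 164/402 × $1,446,900 = 590,277.61; North Literacy 47/402 × $1,446,900 = 169,164.93.
At nearest $100: Meridian Housing $687,500; Summit Outreach $590,300; North Literacy $169,200. Sum = $1,447,000.
Difference $1,446,900 − $1,447,000 = −$100 applied to Summit Outreach: Summit Outreach becomes $590,200.

Meridian Housing: $687,500 · Summit Outreach: $590,200 · North Literacy: $169,200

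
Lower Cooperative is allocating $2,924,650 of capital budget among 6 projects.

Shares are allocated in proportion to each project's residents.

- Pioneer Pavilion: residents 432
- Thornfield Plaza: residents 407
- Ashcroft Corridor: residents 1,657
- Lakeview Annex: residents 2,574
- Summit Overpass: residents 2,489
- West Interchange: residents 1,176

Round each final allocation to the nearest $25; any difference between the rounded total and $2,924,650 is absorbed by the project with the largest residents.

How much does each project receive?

Pioneer Pavilion: $144,650 · Thornfield Plaza: $136,275 · Ashcroft Corridor: $554,800 · Lakeview Annex: $861,800 · Summit Overpass: $833,375 · West Interchange: $393,750

Total residents = 8,735.
Pro-rata amounts: Pioneer Pavilion 432/8,735 × $2,924,650 = 144,642.11; Thornfield Plaza 407/8,735 × $2,924,650 = 136,271.61; Ashcroft Corridor 1,657/8,735 × $2,924,650 = 554,796.23; Lakeview Annex 2,574/8,735 × $2,924,650 = 861,825.88; Summit Overpass 2,489/8,735 × $2,924,650 = 833,366.21; West Interchange 1,176/8,735 × $2,924,650 = 393,747.96.
After rounding ($25): Pioneer Pavilion $144,650; Thornfield Plaza $136,275; Ashcroft Corridor $554,800; Lakeview Annex $861,825; Summit Overpass $833,375; West Interchange $393,750. Sum = $2,924,675.
Difference $2,924,650 − $2,924,675 = −$25 applied to largest residents (Lakeview Annex): Lakeview Annex becomes $861,800.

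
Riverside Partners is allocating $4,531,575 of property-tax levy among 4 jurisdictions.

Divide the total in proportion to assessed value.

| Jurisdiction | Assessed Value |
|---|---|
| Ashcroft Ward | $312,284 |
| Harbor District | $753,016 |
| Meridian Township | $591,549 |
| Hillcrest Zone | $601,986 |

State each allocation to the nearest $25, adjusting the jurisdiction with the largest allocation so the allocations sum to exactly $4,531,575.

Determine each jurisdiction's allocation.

Total assessed value = 2,258,835.
Pro-rata amounts: Ashcroft Ward 312,284/2,258,835 × $4,531,575 = 626,490.37; Harbor District 753,016/2,258,835 × $4,531,575 = 1,510,667.44; Meridian Township 591,549/2,258,835 × $4,531,575 = 1,186,739.47; Hillcrest Zone 601,986/2,258,835 × $4,531,575 = 1,207,677.72.
At nearest $25: Ashcroft Ward $626,500; Harbor District $1,510,675; Meridian Township $1,186,750; Hillcrest Zone $1,207,675. Sum = $4,531,600.
Difference $4,531,575 − $4,531,600 = −$25 applied to largest allocation (Harbor District): Harbor District becomes $1,510,650.

Ashcroft Ward: $626,500 · Harbor District: $1,510,650 · Meridian Township: $1,186,750 · Hillcrest Zone: $1,207,675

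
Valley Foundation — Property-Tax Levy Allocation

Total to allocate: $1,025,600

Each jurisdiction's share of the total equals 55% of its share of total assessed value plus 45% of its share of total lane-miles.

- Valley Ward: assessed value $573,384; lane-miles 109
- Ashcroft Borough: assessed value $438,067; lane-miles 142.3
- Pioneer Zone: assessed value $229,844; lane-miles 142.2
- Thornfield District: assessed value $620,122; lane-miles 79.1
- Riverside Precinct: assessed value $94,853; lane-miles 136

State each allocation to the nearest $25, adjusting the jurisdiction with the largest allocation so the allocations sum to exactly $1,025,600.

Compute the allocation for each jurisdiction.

Assessed value total 1,956,270; lane-miles total 608.6.
Blended shares (55% assessed value + 45% lane-miles): Valley Ward 0.2418; Ashcroft Borough 0.2284; Pioneer Zone 0.1698; Thornfield District 0.2328; Riverside Precinct 0.1272.
Proportional shares: Valley Ward 247,990.25; Ashcroft Borough 234,224.72; Pioneer Zone 174,108.90; Thornfield District 238,792.81; Riverside Precinct 130,483.32.
Rounded to nearest $25: Valley Ward $248,000; Ashcroft Borough $234,225; Pioneer Zone $174,100; Thornfield District $238,800; Riverside Precinct $130,475. Sum = $1,025,600.
Sum already equals the total — no adjustment.

Valley Ward: $248,000 · Ashcroft Borough: $234,225 · Pioneer Zone: $174,100 · Thornfield District: $238,800 · Riverside Precinct: $130,475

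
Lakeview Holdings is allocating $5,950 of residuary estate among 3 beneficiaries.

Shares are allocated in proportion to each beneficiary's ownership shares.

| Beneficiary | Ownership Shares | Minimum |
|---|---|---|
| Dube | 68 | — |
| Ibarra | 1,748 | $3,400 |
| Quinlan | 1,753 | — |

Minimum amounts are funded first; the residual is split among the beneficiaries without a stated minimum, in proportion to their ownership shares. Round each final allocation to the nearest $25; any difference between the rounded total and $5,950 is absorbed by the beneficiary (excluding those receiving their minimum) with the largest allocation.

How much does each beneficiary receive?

Guaranteed amounts: Ibarra $3,400. Residual $2,550.
Residual split over remaining ownership shares 1,821: Dube 95.22 → $100; Quinlan 2,454.78 → $2,450.

Dube: $100; Ibarra: $3,400; Quinlan: $2,450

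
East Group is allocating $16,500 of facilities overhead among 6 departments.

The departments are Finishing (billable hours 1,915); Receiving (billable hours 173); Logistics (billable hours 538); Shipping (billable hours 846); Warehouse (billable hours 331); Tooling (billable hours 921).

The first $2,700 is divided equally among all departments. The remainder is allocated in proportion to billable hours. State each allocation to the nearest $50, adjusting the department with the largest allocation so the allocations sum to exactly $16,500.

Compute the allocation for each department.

Finishing: $6,100 | Receiving: $950 | Logistics: $2,000 | Shipping: $2,900 | Warehouse: $1,400 | Tooling: $3,150

Equal tier: $2,700 ÷ 6 = $450 apiece.
Remainder $13,800 by billable hours (total 4,724): Finishing 5,594.20 → $5,600; Receiving 505.38 → $500; Logistics 1,571.63 → $1,550; Shipping 2,471.38 → $2,450; Warehouse 966.93 → $950; Tooling 2,690.47 → $2,700.
Rounding difference +$50 on remainder applied to Finishing.
Totals: Finishing $450 + $5,650 = $6,100; Receiving $450 + $500 = $950; Logistics $450 + $1,550 = $2,000; Shipping $450 + $2,450 = $2,900; Warehouse $450 + $950 = $1,400; Tooling $450 + $2,700 = $3,150.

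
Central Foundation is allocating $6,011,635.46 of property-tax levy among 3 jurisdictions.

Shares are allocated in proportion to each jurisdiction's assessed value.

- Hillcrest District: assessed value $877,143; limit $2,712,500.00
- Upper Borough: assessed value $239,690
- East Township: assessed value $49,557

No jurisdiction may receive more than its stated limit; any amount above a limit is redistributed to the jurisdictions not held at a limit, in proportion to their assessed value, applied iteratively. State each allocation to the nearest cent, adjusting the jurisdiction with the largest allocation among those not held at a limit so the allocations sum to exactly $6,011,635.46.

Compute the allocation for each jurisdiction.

Hillcrest District: $2,712,500.00 | Upper Borough: $2,733,891.03 | East Township: $565,244.43

Total assessed value = 1,166,390.
Pro-rata shares before constraints: Hillcrest District 4,520,841.1957; Upper Borough 1,235,374.8775; East Township 255,419.3867.
Capped: Hillcrest District ($2,712,500.00); remaining pool $3,299,135.46 reallocated over remaining assessed value 289,247.
Remaining shares: Upper Borough 2,733,891.0288 → $2,733,891.03; East Township 565,244.4312 → $565,244.43.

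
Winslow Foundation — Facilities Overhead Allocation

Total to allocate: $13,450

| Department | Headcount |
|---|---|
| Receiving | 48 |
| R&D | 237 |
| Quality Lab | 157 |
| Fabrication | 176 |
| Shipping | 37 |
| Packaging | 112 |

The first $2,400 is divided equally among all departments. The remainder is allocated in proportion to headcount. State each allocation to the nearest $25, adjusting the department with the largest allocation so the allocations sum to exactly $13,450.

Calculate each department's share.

Equal tier: $2,400 ÷ 6 = $400 apiece.
Remainder $11,050 by headcount (total 767): Receiving 691.53 → $700; R&D 3,414.41 → $3,425; Quality Lab 2,261.86 → $2,250; Fabrication 2,535.59 → $2,525; Shipping 533.05 → $525; Packaging 1,613.56 → $1,625.
Totals: Receiving $400 + $700 = $1,100; R&D $400 + $3,425 = $3,825; Quality Lab $400 + $2,250 = $2,650; Fabrication $400 + $2,525 = $2,925; Shipping $400 + $525 = $925; Packaging $400 + $1,625 = $2,025.

Receiving: $1,100 | R&D: $3,825 | Quality Lab: $2,650 | Fabrication: $2,925 | Shipping: $925 | Packaging: $2,025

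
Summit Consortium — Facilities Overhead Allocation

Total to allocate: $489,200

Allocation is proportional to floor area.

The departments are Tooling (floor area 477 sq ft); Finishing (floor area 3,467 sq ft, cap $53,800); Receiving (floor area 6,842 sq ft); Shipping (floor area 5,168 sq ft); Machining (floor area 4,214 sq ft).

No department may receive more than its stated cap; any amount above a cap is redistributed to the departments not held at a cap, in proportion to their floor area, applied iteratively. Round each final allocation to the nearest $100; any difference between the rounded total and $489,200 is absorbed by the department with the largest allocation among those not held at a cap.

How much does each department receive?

Tooling: $12,400; Finishing: $53,800; Receiving: $178,400; Shipping: $134,700; Machining: $109,900

Total floor area = 20,168.
Proportional shares (ignoring caps): Tooling 11,570.23; Finishing 84,096.41; Receiving 165,961.25; Shipping 125,356.29; Machining 102,215.83.
Held at cap: Finishing ($53,800); residual $435,400 reallocated over remaining floor area 16,701.
Shares after redistribution: Tooling 12,435.53 → $12,400; Receiving 178,372.96 → $178,400; Shipping 134,731.29 → $134,700; Machining 109,860.22 → $109,900.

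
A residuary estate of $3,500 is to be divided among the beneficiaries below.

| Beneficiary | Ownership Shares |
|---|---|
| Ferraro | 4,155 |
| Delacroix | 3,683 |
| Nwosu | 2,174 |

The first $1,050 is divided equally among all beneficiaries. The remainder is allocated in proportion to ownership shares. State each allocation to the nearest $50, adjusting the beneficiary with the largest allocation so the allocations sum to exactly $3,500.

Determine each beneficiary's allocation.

Equal tier: $1,050 ÷ 3 = $350 apiece.
Remainder $2,450 by ownership shares (total 10,012): Ferraro 1,016.75 → $1,000; Delacroix 901.25 → $900; Nwosu 531.99 → $550.
Totals: Ferraro $350 + $1,000 = $1,350; Delacroix $350 + $900 = $1,250; Nwosu $350 + $550 = $900.

Ferraro: $1,350 · Delacroix: $1,250 · Nwosu: $900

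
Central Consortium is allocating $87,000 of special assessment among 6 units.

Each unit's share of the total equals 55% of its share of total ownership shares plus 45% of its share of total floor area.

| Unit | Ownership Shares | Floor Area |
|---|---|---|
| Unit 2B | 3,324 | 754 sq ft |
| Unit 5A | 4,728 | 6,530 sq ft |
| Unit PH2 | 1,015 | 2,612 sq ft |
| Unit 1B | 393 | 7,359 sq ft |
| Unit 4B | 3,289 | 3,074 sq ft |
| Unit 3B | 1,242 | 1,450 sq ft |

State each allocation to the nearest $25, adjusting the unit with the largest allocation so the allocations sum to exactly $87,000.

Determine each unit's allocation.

Totals — ownership shares 13,991, floor area 21,779.
Blended shares (55% ownership shares + 45% floor area): Unit 2B 0.1462; Unit 5A 0.3208; Unit PH2 0.0939; Unit 1B 0.1675; Unit 4B 0.1928; Unit 3B 0.0788.
Raw shares: Unit 2B 12,723.66; Unit 5A 27,908.37; Unit PH2 8,166.70; Unit 1B 14,572.64; Unit 4B 16,774.40; Unit 3B 6,854.23.
Rounded to nearest $25: Unit 2B $12,725; Unit 5A $27,900; Unit PH2 $8,175; Unit 1B $14,575; Unit 4B $16,775; Unit 3B $6,850. Sum = $87,000.
No rounding difference to absorb.

Unit 2B: $12,725 · Unit 5A: $27,900 · Unit PH2: $8,175 · Unit 1B: $14,575 · Unit 4B: $16,775 · Unit 3B: $6,850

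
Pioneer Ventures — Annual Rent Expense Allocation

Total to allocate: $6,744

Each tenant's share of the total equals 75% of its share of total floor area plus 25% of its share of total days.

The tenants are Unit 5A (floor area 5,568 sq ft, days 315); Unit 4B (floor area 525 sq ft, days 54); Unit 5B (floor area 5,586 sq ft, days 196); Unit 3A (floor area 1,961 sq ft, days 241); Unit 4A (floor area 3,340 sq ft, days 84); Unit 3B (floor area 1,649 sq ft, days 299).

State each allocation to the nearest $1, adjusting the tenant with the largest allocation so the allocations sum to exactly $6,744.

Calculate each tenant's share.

Unit 5A: $1,958; Unit 4B: $219; Unit 5B: $1,795; Unit 3A: $874; Unit 4A: $1,026; Unit 3B: $872

Floor area total 18,629; days total 1,189.
Combined weights (75% floor area + 25% days): Unit 5A 0.2904; Unit 4B 0.0325; Unit 5B 0.2661; Unit 3A 0.1296; Unit 4A 0.1521; Unit 3B 0.1293.
Unrounded shares: Unit 5A 1,958.45; Unit 4B 219.12; Unit 5B 1,794.59; Unit 3A 874.17; Unit 4A 1,025.96; Unit 3B 871.71.
At nearest $1: Unit 5A $1,958; Unit 4B $219; Unit 5B $1,795; Unit 3A $874; Unit 4A $1,026; Unit 3B $872. Sum = $6,744.
Sum already equals the total — no adjustment.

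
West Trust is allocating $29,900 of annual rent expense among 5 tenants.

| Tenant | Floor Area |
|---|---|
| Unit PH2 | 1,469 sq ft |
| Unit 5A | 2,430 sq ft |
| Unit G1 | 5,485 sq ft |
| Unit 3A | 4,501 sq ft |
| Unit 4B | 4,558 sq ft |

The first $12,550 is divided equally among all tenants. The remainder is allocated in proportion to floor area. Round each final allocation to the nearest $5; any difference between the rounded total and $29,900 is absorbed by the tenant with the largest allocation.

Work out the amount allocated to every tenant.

Unit PH2: $3,890 · Unit 5A: $4,795 · Unit G1: $7,670 · Unit 3A: $6,745 · Unit 4B: $6,800

Equal tier: $12,550 ÷ 5 = $2,510 apiece.
Remainder $17,350 by floor area (total 18,443): Unit PH2 1,381.94 → $1,380; Unit 5A 2,285.99 → $2,285; Unit G1 5,159.94 → $5,160; Unit 3A 4,234.25 → $4,235; Unit 4B 4,287.88 → $4,290.
Totals: Unit PH2 $2,510 + $1,380 = $3,890; Unit 5A $2,510 + $2,285 = $4,795; Unit G1 $2,510 + $5,160 = $7,670; Unit 3A $2,510 + $4,235 = $6,745; Unit 4B $2,510 + $4,290 = $6,800.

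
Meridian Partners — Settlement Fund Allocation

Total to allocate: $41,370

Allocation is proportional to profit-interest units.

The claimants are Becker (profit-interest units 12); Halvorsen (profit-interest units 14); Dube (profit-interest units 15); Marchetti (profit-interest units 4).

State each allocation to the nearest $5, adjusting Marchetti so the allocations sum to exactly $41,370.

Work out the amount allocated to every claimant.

Becker: $11,030 · Halvorsen: $12,870 · Dube: $13,790 · Marchetti: $3,680

Combined profit-interest units = 45.
Raw shares: Becker 12/45 × $41,370 = 11,032.00; Halvorsen 14/45 × $41,370 = 12,870.67; Dube 15/45 × $41,370 = 13,790.00; Marchetti 4/45 × $41,370 = 3,677.33.
At nearest $5: Becker $11,030; Halvorsen $12,870; Dube $13,790; Marchetti $3,675. Sum = $41,365.
Difference $41,370 − $41,365 = +$5 applied to Marchetti: Marchetti becomes $3,680.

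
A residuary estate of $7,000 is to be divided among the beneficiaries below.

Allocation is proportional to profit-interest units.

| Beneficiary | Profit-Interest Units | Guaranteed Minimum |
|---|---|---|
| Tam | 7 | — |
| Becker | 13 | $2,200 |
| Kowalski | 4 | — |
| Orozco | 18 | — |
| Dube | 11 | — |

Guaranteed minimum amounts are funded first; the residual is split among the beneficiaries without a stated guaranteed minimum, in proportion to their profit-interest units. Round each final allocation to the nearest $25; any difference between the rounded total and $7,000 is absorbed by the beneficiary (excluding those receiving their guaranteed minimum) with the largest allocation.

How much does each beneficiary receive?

Tam: $850 | Becker: $2,200 | Kowalski: $475 | Orozco: $2,150 | Dube: $1,325

Fund the minimums — Becker $2,200. Remaining pool $4,800.
Remaining pool split over remaining profit-interest units 40: Tam 840.00 → $850; Kowalski 480.00 → $475; Orozco 2,160.00 → $2,150; Dube 1,320.00 → $1,325.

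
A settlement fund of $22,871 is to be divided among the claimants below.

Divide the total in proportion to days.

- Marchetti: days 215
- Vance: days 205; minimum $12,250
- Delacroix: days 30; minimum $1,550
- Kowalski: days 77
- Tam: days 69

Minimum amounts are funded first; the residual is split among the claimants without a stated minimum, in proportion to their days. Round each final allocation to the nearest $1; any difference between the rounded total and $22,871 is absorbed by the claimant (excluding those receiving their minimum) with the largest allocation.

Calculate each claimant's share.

Minimums first: Vance $12,250; Delacroix $1,550. Remaining pool $9,071.
Remaining pool split over remaining days 361: Marchetti 5,402.40 → $5,402; Kowalski 1,934.81 → $1,935; Tam 1,733.79 → $1,734.

Marchetti: $5,402 | Vance: $12,250 | Delacroix: $1,550 | Kowalski: $1,935 | Tam: $1,734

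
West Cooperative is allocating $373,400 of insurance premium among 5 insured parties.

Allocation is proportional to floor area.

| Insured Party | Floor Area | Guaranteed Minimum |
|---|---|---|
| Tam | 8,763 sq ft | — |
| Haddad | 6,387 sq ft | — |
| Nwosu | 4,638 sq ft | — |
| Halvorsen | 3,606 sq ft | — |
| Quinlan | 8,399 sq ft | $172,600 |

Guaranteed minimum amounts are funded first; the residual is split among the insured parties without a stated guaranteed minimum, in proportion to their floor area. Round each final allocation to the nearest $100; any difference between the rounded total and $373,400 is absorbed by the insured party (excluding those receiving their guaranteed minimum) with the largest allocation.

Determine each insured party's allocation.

Fund the minimums — Quinlan $172,600. Balance $200,800.
Balance split over remaining floor area 23,394: Tam 75,216.31 → $75,200; Haddad 54,822.16 → $54,800; Nwosu 39,809.80 → $39,800; Halvorsen 30,951.73 → $31,000.

Tam: $75,200 | Haddad: $54,800 | Nwosu: $39,800 | Halvorsen: $31,000 | Quinlan: $172,600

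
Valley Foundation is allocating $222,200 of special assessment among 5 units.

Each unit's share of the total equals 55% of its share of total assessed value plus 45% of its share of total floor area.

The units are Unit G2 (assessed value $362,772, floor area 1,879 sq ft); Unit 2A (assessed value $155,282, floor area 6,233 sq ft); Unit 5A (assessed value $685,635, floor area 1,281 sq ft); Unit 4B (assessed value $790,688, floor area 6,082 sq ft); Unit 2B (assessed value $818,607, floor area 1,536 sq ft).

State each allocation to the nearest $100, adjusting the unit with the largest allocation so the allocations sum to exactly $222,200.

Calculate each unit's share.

Unit G2: $26,800 | Unit 2A: $43,400 | Unit 5A: $37,300 | Unit 4B: $70,100 | Unit 2B: $44,600

Assessed value total 2,812,984; floor area total 17,011.
Combined weights (55% assessed value + 45% floor area): Unit G2 0.1206; Unit 2A 0.1952; Unit 5A 0.1679; Unit 4B 0.3155; Unit 2B 0.2007.
Pro-rata amounts: Unit G2 26,805.31; Unit 2A 43,383.55; Unit 5A 37,317.06; Unit 4B 70,101.18; Unit 2B 44,592.90.
At nearest $100: Unit G2 $26,800; Unit 2A $43,400; Unit 5A $37,300; Unit 4B $70,100; Unit 2B $44,600. Sum = $222,200.
Rounded total matches; no reconciliation needed.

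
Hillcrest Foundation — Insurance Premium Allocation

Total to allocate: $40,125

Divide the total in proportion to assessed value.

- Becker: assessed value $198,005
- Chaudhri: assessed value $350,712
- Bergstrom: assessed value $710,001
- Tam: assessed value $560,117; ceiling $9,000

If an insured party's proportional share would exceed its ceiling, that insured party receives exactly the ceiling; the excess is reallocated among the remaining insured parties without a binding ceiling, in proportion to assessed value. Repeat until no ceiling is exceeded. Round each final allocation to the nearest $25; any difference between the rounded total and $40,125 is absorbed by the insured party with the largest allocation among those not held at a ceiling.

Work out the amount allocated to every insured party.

Sum of assessed value: 1,818,835.
Pro-rata shares before constraints: Becker 4,368.15; Chaudhri 7,737.00; Bergstrom 15,663.21; Tam 12,356.64.
Held at cap: Tam ($9,000); residual $31,125 reallocated over remaining assessed value 1,258,718.
Redistributed shares: Becker 4,896.18 → $4,900; Chaudhri 8,672.25 → $8,675; Bergstrom 17,556.58 → $17,550.

Becker: $4,900 · Chaudhri: $8,675 · Bergstrom: $17,550 · Tam: $9,000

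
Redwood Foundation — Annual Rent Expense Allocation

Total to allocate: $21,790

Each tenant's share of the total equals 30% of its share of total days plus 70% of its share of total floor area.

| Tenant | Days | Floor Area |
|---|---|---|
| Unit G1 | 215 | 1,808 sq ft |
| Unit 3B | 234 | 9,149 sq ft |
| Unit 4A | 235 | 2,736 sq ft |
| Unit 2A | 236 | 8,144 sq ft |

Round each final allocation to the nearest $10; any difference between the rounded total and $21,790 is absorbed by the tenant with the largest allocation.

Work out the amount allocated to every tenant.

Days total 920; floor area total 21,837.
Blended shares (30% days + 70% floor area): Unit G1 0.1281; Unit 3B 0.3696; Unit 4A 0.1643; Unit 2A 0.3380.
Unrounded shares: Unit G1 2,790.54; Unit 3B 8,053.19; Unit 4A 3,580.86; Unit 2A 7,365.41.
Rounded to nearest $10: Unit G1 $2,790; Unit 3B $8,050; Unit 4A $3,580; Unit 2A $7,370. Sum = $21,790.
Sum already equals the total — no adjustment.

Unit G1: $2,790; Unit 3B: $8,050; Unit 4A: $3,580; Unit 2A: $7,370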